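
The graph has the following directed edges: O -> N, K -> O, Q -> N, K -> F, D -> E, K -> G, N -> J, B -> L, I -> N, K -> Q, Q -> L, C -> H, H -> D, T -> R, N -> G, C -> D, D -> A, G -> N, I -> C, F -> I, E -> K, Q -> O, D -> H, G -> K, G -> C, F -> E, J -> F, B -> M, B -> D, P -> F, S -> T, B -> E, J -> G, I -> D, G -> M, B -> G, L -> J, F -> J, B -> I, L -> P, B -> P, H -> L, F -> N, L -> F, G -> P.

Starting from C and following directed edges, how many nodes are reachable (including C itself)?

BFS from C visits: C, D, H, A, E, L, K, F, J, P, G, O, Q, I, N, M
Reachable nodes: 16 of 20 total.

16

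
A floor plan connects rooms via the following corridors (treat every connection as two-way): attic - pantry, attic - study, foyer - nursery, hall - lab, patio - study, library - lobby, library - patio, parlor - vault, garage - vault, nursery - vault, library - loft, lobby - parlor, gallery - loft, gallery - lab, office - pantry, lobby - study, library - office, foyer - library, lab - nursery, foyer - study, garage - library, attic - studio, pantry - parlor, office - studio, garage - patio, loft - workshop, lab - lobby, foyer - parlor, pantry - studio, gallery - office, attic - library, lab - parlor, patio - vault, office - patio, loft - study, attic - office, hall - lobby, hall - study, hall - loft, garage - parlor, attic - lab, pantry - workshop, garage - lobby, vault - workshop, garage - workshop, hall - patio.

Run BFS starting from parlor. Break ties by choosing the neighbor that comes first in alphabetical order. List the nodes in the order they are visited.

parlor, foyer, garage, lab, lobby, pantry, vault, library, nursery, study, patio, workshop, attic, gallery, hall, office, studio, loft

Visit parlor; enqueue foyer, garage, lab, lobby, pantry, vault → queue [foyer, garage, lab, lobby, pantry, vault]
Visit foyer; enqueue library, nursery, study → queue [garage, lab, lobby, pantry, vault, library, nursery, study]
Visit garage; enqueue patio, workshop → queue [lab, lobby, pantry, vault, library, nursery, study, patio, workshop]
Visit lab; enqueue attic, gallery, hall → queue [lobby, pantry, vault, library, nursery, study, patio, workshop, attic, gallery, hall]
Visit lobby → queue [pantry, vault, library, nursery, study, patio, workshop, attic, gallery, hall]
Visit pantry; enqueue office, studio → queue [vault, library, nursery, study, patio, workshop, attic, gallery, hall, office, studio]
Visit vault → queue [library, nursery, study, patio, workshop, attic, gallery, hall, office, studio]
Visit library; enqueue loft → queue [nursery, study, patio, workshop, attic, gallery, hall, office, studio, loft]
Visit nursery → queue [study, patio, workshop, attic, gallery, hall, office, studio, loft]
Visit study → queue [patio, workshop, attic, gallery, hall, office, studio, loft]
Visit patio → queue [workshop, attic, gallery, hall, office, studio, loft]
Visit workshop → queue [attic, gallery, hall, office, studio, loft]
Visit attic → queue [gallery, hall, office, studio, loft]
Visit gallery → queue [hall, office, studio, loft]
Visit hall → queue [office, studio, loft]
Visit office → queue [studio, loft]
Visit studio → queue [loft]
Visit loft → queue []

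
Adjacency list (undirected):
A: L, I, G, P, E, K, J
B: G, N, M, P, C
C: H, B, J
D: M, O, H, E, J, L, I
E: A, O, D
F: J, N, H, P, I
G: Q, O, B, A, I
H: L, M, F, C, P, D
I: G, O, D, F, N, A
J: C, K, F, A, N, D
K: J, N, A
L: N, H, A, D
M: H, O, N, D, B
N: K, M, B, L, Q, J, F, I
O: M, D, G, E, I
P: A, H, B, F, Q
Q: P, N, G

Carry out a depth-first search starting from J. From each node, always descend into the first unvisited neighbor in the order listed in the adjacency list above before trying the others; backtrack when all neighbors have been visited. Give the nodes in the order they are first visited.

Visit J
J → C
C → H
H → L
L → N
N → K
K → A
A → I
I → G
G → Q
Q → P
P → B
B → M
M → O
O → D
D → E
P → F

J, C, H, L, N, K, A, I, G, Q, P, B, M, O, D, E, F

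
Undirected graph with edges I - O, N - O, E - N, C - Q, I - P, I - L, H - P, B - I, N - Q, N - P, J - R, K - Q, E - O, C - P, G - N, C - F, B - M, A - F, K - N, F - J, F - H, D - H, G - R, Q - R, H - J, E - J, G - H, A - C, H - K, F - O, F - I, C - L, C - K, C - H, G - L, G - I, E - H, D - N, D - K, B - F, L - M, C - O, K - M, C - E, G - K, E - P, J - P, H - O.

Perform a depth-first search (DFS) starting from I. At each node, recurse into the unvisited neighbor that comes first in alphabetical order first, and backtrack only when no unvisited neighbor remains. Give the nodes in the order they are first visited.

Visit I
I → B
B → F
F → A
A → C
C → E
E → H
H → D
D → K
K → G
G → L
L → M
G → N
N → O
N → P
P → J
J → R
R → Q

I, B, F, A, C, E, H, D, K, G, L, M, N, O, P, J, R, Q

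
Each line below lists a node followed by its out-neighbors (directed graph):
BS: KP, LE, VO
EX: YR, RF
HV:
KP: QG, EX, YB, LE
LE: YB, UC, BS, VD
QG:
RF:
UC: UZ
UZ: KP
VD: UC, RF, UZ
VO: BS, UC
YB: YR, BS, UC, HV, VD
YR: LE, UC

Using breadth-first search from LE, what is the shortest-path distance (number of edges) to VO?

Level 0: LE
Level 1: BS, UC, VD, YB
Level 2: HV, KP, RF, UZ, VO, YR
Level 3: EX, QG
VO first appears at level 2.

2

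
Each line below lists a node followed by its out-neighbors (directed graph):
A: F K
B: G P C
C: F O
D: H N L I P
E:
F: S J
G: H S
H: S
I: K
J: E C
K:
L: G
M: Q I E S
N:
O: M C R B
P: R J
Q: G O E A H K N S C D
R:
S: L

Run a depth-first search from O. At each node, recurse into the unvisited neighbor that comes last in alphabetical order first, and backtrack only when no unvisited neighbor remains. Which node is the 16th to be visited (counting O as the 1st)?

Visit O
O → R
O → M
M → S
S → L
L → G
G → H
M → Q
Q → N
Q → K
Q → E
Q → D
D → P
P → J
J → C
C → F
D → I
Q → A
O → B

Visit order: O, R, M, S, L, G, H, Q, N, K, E, D, P, J, C, F, I, A, B

F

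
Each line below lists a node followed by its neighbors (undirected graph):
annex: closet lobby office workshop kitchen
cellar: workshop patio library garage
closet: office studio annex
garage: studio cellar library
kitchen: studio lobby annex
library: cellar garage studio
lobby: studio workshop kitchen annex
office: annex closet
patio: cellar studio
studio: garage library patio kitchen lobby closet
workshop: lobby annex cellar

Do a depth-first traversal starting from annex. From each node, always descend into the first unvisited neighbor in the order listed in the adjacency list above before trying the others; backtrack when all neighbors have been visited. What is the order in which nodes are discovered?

annex, closet, office, studio, garage, cellar, workshop, lobby, kitchen, patio, library

Visit annex
annex → closet
closet → office
closet → studio
studio → garage
garage → cellar
cellar → workshop
workshop → lobby
lobby → kitchen
cellar → patio
cellar → library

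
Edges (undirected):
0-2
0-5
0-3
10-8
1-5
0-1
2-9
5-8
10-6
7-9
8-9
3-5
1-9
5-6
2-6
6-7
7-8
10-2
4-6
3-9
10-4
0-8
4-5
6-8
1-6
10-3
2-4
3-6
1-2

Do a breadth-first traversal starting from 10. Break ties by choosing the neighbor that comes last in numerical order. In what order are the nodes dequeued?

Visit 10; enqueue 8, 6, 4, 3, 2 → queue [8, 6, 4, 3, 2]
Visit 8; enqueue 9, 7, 5, 0 → queue [6, 4, 3, 2, 9, 7, 5, 0]
Visit 6; enqueue 1 → queue [4, 3, 2, 9, 7, 5, 0, 1]
Visit 4 → queue [3, 2, 9, 7, 5, 0, 1]
Visit 3 → queue [2, 9, 7, 5, 0, 1]
Visit 2 → queue [9, 7, 5, 0, 1]
Visit 9 → queue [7, 5, 0, 1]
Visit 7 → queue [5, 0, 1]
Visit 5 → queue [0, 1]
Visit 0 → queue [1]
Visit 1 → queue []

10, 8, 6, 4, 3, 2, 9, 7, 5, 0, 1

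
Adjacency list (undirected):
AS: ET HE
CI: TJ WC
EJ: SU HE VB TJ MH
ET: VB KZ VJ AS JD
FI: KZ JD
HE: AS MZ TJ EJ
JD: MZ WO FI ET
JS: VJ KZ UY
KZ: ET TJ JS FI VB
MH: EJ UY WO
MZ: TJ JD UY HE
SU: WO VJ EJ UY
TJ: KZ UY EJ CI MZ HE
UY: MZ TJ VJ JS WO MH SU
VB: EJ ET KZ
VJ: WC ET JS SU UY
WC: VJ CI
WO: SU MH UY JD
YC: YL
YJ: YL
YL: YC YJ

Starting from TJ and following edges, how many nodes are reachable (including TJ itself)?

BFS from TJ visits: TJ, KZ, UY, EJ, CI, MZ, HE, ET, JS, FI, VB, VJ, WO, MH, SU, WC, JD, AS
Reachable nodes: 18 of 21 total.

18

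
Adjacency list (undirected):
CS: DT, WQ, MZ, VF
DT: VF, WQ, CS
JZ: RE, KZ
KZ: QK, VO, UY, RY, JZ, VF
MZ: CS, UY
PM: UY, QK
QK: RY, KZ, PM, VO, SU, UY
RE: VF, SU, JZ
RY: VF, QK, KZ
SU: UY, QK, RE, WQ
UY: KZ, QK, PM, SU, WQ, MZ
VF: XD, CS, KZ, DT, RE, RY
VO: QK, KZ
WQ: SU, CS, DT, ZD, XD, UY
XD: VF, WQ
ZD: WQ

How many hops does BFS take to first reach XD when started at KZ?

2

Level 0: KZ
Level 1: JZ, QK, RY, UY, VF, VO
Level 2: CS, DT, MZ, PM, RE, SU, WQ, XD
Level 3: ZD
XD first appears at level 2.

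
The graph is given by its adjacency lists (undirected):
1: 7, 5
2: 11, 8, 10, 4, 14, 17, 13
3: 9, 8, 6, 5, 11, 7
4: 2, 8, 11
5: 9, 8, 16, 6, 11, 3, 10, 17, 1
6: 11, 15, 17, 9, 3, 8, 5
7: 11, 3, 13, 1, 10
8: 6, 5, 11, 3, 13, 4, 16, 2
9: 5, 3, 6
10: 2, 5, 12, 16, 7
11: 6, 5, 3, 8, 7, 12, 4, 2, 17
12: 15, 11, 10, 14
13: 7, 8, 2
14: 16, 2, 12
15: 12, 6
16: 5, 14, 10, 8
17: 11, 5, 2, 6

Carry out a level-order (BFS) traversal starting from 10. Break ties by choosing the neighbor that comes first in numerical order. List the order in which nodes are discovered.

Visit 10; enqueue 2, 5, 7, 12, 16 → queue [2, 5, 7, 12, 16]
Visit 2; enqueue 4, 8, 11, 13, 14, 17 → queue [5, 7, 12, 16, 4, 8, 11, 13, 14, 17]
Visit 5; enqueue 1, 3, 6, 9 → queue [7, 12, 16, 4, 8, 11, 13, 14, 17, 1, 3, 6, 9]
Visit 7 → queue [12, 16, 4, 8, 11, 13, 14, 17, 1, 3, 6, 9]
Visit 12; enqueue 15 → queue [16, 4, 8, 11, 13, 14, 17, 1, 3, 6, 9, 15]
Visit 16 → queue [4, 8, 11, 13, 14, 17, 1, 3, 6, 9, 15]
Visit 4 → queue [8, 11, 13, 14, 17, 1, 3, 6, 9, 15]
Visit 8 → queue [11, 13, 14, 17, 1, 3, 6, 9, 15]
Visit 11 → queue [13, 14, 17, 1, 3, 6, 9, 15]
Visit 13 → queue [14, 17, 1, 3, 6, 9, 15]
Visit 14 → queue [17, 1, 3, 6, 9, 15]
Visit 17 → queue [1, 3, 6, 9, 15]
Visit 1 → queue [3, 6, 9, 15]
Visit 3 → queue [6, 9, 15]
Visit 6 → queue [9, 15]
Visit 9 → queue [15]
Visit 15 → queue []

10, 2, 5, 7, 12, 16, 4, 8, 11, 13, 14, 17, 1, 3, 6, 9, 15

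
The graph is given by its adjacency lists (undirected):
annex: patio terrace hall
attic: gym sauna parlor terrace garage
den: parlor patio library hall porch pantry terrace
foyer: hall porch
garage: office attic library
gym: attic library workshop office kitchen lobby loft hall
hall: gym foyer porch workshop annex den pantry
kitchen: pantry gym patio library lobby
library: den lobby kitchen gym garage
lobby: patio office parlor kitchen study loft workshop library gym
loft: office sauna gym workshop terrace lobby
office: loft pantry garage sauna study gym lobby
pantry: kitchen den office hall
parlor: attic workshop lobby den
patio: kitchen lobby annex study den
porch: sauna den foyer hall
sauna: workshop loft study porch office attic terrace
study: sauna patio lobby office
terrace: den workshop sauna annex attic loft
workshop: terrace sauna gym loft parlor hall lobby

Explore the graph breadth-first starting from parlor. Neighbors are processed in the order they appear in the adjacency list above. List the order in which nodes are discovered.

parlor, attic, workshop, lobby, den, gym, sauna, terrace, garage, loft, hall, patio, office, kitchen, study, library, porch, pantry, annex, foyer

Visit parlor; enqueue attic, workshop, lobby, den → queue [attic, workshop, lobby, den]
Visit attic; enqueue gym, sauna, terrace, garage → queue [workshop, lobby, den, gym, sauna, terrace, garage]
Visit workshop; enqueue loft, hall → queue [lobby, den, gym, sauna, terrace, garage, loft, hall]
Visit lobby; enqueue patio, office, kitchen, study, library → queue [den, gym, sauna, terrace, garage, loft, hall, patio, office, kitchen, study, library]
Visit den; enqueue porch, pantry → queue [gym, sauna, terrace, garage, loft, hall, patio, office, kitchen, study, library, porch, pantry]
Visit gym → queue [sauna, terrace, garage, loft, hall, patio, office, kitchen, study, library, porch, pantry]
Visit sauna → queue [terrace, garage, loft, hall, patio, office, kitchen, study, library, porch, pantry]
Visit terrace; enqueue annex → queue [garage, loft, hall, patio, office, kitchen, study, library, porch, pantry, annex]
Visit garage → queue [loft, hall, patio, office, kitchen, study, library, porch, pantry, annex]
Visit loft → queue [hall, patio, office, kitchen, study, library, porch, pantry, annex]
Visit hall; enqueue foyer → queue [patio, office, kitchen, study, library, porch, pantry, annex, foyer]
Visit patio → queue [office, kitchen, study, library, porch, pantry, annex, foyer]
Visit office → queue [kitchen, study, library, porch, pantry, annex, foyer]
Visit kitchen → queue [study, library, porch, pantry, annex, foyer]
Visit study → queue [library, porch, pantry, annex, foyer]
Visit library → queue [porch, pantry, annex, foyer]
Visit porch → queue [pantry, annex, foyer]
Visit pantry → queue [annex, foyer]
Visit annex → queue [foyer]
Visit foyer → queue []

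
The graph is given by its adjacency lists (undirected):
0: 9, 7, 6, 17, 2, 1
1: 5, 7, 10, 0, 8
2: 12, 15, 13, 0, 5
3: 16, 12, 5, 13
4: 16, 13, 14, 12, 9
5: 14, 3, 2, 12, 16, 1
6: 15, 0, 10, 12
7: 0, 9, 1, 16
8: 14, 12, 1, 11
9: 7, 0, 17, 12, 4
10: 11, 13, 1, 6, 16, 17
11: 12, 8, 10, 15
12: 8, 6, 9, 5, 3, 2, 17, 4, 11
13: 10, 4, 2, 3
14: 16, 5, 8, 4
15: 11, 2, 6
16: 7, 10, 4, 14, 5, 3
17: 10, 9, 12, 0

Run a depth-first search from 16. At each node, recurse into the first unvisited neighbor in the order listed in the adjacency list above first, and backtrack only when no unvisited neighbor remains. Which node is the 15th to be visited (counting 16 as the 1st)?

2

Visit 16
16 → 7
7 → 0
0 → 9
9 → 17
17 → 10
10 → 11
11 → 12
12 → 8
8 → 14
14 → 5
5 → 3
3 → 13
13 → 4
13 → 2
2 → 15
15 → 6
5 → 1

Visit order: 16, 7, 0, 9, 17, 10, 11, 12, 8, 14, 5, 3, 13, 4, 2, 15, 6, 1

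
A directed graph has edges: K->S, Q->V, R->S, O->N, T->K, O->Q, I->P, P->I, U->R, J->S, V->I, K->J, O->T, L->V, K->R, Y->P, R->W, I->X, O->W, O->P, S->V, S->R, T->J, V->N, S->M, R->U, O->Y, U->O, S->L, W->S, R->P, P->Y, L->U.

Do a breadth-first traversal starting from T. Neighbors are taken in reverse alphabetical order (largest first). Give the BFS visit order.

Visit T; enqueue K, J → queue [K, J]
Visit K; enqueue S, R → queue [J, S, R]
Visit J → queue [S, R]
Visit S; enqueue V, M, L → queue [R, V, M, L]
Visit R; enqueue W, U, P → queue [V, M, L, W, U, P]
Visit V; enqueue N, I → queue [M, L, W, U, P, N, I]
Visit M → queue [L, W, U, P, N, I]
Visit L → queue [W, U, P, N, I]
Visit W → queue [U, P, N, I]
Visit U; enqueue O → queue [P, N, I, O]
Visit P; enqueue Y → queue [N, I, O, Y]
Visit N → queue [I, O, Y]
Visit I; enqueue X → queue [O, Y, X]
Visit O; enqueue Q → queue [Y, X, Q]
Visit Y → queue [X, Q]
Visit X → queue [Q]
Visit Q → queue []

T K J S R V M L W U P N I O Y X Q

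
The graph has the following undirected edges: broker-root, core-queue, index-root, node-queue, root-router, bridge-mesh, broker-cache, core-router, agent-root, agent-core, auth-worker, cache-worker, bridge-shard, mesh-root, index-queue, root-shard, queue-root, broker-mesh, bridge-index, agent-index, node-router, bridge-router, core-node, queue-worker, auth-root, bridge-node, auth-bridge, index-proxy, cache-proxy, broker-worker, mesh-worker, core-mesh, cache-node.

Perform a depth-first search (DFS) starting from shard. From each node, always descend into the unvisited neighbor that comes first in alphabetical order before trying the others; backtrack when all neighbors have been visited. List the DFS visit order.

Visit shard
shard → bridge
bridge → auth
auth → root
root → agent
agent → core
core → mesh
mesh → broker
broker → cache
cache → node
node → queue
queue → index
index → proxy
queue → worker
node → router

shard bridge auth root agent core mesh broker cache node queue index proxy worker router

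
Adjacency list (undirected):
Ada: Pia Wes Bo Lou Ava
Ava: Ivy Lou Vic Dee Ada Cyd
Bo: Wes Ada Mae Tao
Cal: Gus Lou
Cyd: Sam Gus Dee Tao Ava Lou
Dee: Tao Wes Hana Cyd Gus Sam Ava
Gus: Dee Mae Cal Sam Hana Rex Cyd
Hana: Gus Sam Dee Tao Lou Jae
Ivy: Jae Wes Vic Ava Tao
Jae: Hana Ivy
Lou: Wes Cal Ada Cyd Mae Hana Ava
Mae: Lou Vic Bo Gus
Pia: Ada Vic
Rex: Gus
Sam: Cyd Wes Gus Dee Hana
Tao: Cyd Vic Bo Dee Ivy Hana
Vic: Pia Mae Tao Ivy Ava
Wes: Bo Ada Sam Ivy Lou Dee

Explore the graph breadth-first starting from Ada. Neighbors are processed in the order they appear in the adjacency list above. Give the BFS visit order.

Ada → Pia → Wes → Bo → Lou → Ava → Vic → Sam → Ivy → Dee → Mae → Tao → Cal → Cyd → Hana → Gus → Jae → Rex

Visit Ada; enqueue Pia, Wes, Bo, Lou, Ava → queue [Pia, Wes, Bo, Lou, Ava]
Visit Pia; enqueue Vic → queue [Wes, Bo, Lou, Ava, Vic]
Visit Wes; enqueue Sam, Ivy, Dee → queue [Bo, Lou, Ava, Vic, Sam, Ivy, Dee]
Visit Bo; enqueue Mae, Tao → queue [Lou, Ava, Vic, Sam, Ivy, Dee, Mae, Tao]
Visit Lou; enqueue Cal, Cyd, Hana → queue [Ava, Vic, Sam, Ivy, Dee, Mae, Tao, Cal, Cyd, Hana]
Visit Ava → queue [Vic, Sam, Ivy, Dee, Mae, Tao, Cal, Cyd, Hana]
Visit Vic → queue [Sam, Ivy, Dee, Mae, Tao, Cal, Cyd, Hana]
Visit Sam; enqueue Gus → queue [Ivy, Dee, Mae, Tao, Cal, Cyd, Hana, Gus]
Visit Ivy; enqueue Jae → queue [Dee, Mae, Tao, Cal, Cyd, Hana, Gus, Jae]
Visit Dee → queue [Mae, Tao, Cal, Cyd, Hana, Gus, Jae]
Visit Mae → queue [Tao, Cal, Cyd, Hana, Gus, Jae]
Visit Tao → queue [Cal, Cyd, Hana, Gus, Jae]
Visit Cal → queue [Cyd, Hana, Gus, Jae]
Visit Cyd → queue [Hana, Gus, Jae]
Visit Hana → queue [Gus, Jae]
Visit Gus; enqueue Rex → queue [Jae, Rex]
Visit Jae → queue [Rex]
Visit Rex → queue []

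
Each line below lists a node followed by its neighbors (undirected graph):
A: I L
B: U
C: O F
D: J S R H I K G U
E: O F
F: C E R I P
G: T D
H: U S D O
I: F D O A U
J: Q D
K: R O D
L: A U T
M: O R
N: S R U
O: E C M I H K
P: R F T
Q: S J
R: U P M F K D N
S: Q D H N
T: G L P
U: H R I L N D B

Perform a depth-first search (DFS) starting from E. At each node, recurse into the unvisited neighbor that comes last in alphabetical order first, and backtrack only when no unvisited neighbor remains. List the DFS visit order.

Visit E
E → O
O → M
M → R
R → U
U → N
N → S
S → Q
Q → J
J → D
D → K
D → I
I → F
F → P
P → T
T → L
L → A
T → G
F → C
D → H
U → B

E → O → M → R → U → N → S → Q → J → D → K → I → F → P → T → L → A → G → C → H → B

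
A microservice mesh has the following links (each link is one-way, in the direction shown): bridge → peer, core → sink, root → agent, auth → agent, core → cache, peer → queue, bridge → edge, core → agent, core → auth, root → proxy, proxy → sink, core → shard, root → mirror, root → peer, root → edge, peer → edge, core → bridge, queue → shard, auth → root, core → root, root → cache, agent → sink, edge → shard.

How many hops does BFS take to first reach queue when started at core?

Level 0: core
Level 1: agent, auth, bridge, cache, root, shard, sink
Level 2: edge, mirror, peer, proxy
Level 3: queue
queue first appears at level 3.

3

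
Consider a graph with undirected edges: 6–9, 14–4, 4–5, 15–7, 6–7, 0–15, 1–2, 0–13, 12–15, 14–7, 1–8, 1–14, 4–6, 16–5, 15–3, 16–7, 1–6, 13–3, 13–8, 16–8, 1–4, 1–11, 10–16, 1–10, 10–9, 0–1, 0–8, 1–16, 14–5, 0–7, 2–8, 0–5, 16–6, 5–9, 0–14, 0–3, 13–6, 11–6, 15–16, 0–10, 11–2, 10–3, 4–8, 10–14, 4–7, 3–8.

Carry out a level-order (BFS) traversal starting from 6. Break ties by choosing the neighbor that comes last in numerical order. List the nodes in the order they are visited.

6 → 16 → 13 → 11 → 9 → 7 → 4 → 1 → 15 → 10 → 8 → 5 → 3 → 0 → 2 → 14 → 12

Visit 6; enqueue 16, 13, 11, 9, 7, 4, 1 → queue [16, 13, 11, 9, 7, 4, 1]
Visit 16; enqueue 15, 10, 8, 5 → queue [13, 11, 9, 7, 4, 1, 15, 10, 8, 5]
Visit 13; enqueue 3, 0 → queue [11, 9, 7, 4, 1, 15, 10, 8, 5, 3, 0]
Visit 11; enqueue 2 → queue [9, 7, 4, 1, 15, 10, 8, 5, 3, 0, 2]
Visit 9 → queue [7, 4, 1, 15, 10, 8, 5, 3, 0, 2]
Visit 7; enqueue 14 → queue [4, 1, 15, 10, 8, 5, 3, 0, 2, 14]
Visit 4 → queue [1, 15, 10, 8, 5, 3, 0, 2, 14]
Visit 1 → queue [15, 10, 8, 5, 3, 0, 2, 14]
Visit 15; enqueue 12 → queue [10, 8, 5, 3, 0, 2, 14, 12]
Visit 10 → queue [8, 5, 3, 0, 2, 14, 12]
Visit 8 → queue [5, 3, 0, 2, 14, 12]
Visit 5 → queue [3, 0, 2, 14, 12]
Visit 3 → queue [0, 2, 14, 12]
Visit 0 → queue [2, 14, 12]
Visit 2 → queue [14, 12]
Visit 14 → queue [12]
Visit 12 → queue []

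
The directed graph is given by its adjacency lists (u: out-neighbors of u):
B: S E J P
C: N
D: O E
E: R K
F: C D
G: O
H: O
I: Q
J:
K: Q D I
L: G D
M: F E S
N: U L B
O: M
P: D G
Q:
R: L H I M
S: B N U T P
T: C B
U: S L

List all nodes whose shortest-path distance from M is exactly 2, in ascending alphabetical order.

Level 0: M
Level 1: E, F, S
Level 2: B, C, D, K, N, P, R, T, U
Level 3: G, H, I, J, L, O, Q

B, C, D, K, N, P, R, T, U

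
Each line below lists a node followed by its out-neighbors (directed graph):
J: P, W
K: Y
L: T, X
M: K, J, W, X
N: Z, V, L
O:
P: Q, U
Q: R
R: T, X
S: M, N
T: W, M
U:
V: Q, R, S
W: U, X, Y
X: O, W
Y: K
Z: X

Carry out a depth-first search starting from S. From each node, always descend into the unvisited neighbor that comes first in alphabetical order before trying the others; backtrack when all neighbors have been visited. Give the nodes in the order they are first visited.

Visit S
S → M
M → J
J → P
P → Q
Q → R
R → T
T → W
W → U
W → X
X → O
W → Y
Y → K
S → N
N → L
N → V
N → Z

S, M, J, P, Q, R, T, W, U, X, O, Y, K, N, L, V, Z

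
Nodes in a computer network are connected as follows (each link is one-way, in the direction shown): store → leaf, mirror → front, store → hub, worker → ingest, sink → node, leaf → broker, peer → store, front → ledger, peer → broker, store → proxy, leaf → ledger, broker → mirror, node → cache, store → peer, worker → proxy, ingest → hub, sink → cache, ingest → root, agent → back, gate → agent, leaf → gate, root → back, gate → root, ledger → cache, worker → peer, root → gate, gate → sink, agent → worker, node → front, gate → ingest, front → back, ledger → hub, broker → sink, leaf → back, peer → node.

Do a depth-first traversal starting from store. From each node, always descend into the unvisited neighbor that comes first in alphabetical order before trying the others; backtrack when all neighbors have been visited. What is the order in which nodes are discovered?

Visit store
store → hub
store → leaf
leaf → back
leaf → broker
broker → mirror
mirror → front
front → ledger
ledger → cache
broker → sink
sink → node
leaf → gate
gate → agent
agent → worker
worker → ingest
ingest → root
worker → peer
worker → proxy

store → hub → leaf → back → broker → mirror → front → ledger → cache → sink → node → gate → agent → worker → ingest → root → peer → proxy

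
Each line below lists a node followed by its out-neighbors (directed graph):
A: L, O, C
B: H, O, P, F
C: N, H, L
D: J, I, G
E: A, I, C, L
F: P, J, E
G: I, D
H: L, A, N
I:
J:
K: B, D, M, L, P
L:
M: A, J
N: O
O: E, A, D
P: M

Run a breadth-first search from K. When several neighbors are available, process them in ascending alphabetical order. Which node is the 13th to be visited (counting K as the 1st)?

A

Visit K; enqueue B, D, L, M, P → queue [B, D, L, M, P]
Visit B; enqueue F, H, O → queue [D, L, M, P, F, H, O]
Visit D; enqueue G, I, J → queue [L, M, P, F, H, O, G, I, J]
Visit L → queue [M, P, F, H, O, G, I, J]
Visit M; enqueue A → queue [P, F, H, O, G, I, J, A]
Visit P → queue [F, H, O, G, I, J, A]
Visit F; enqueue E → queue [H, O, G, I, J, A, E]
Visit H; enqueue N → queue [O, G, I, J, A, E, N]
Visit O → queue [G, I, J, A, E, N]
Visit G → queue [I, J, A, E, N]
Visit I → queue [J, A, E, N]
Visit J → queue [A, E, N]
Visit A; enqueue C → queue [E, N, C]
Visit E → queue [N, C]
Visit N → queue [C]
Visit C → queue []

Visit order: K, B, D, L, M, P, F, H, O, G, I, J, A, E, N, C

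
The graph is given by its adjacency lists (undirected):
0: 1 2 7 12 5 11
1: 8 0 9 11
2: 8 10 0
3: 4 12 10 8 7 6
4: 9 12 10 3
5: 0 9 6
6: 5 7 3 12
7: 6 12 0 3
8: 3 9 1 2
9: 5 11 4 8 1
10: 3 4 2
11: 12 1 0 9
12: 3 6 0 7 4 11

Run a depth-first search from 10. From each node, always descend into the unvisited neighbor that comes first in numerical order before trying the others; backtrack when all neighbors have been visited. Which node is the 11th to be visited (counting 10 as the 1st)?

Visit 10
10 → 2
2 → 0
0 → 1
1 → 8
8 → 3
3 → 4
4 → 9
9 → 5
5 → 6
6 → 7
7 → 12
12 → 11

Visit order: 10, 2, 0, 1, 8, 3, 4, 9, 5, 6, 7, 12, 11

7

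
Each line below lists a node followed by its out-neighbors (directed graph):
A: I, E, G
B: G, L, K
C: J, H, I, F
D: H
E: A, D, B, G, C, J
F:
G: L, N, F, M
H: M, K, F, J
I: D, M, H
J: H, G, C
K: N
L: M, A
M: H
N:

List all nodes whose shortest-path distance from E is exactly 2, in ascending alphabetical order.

Level 0: E
Level 1: A, B, C, D, G, J
Level 2: F, H, I, K, L, M, N

F, H, I, K, L, M, N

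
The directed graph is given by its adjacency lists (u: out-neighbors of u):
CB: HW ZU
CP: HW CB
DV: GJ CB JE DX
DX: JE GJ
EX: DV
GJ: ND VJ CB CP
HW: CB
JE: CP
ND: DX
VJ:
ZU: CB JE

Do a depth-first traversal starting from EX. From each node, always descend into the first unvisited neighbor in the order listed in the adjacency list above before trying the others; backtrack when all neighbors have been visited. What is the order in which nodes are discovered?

EX -> DV -> GJ -> ND -> DX -> JE -> CP -> HW -> CB -> ZU -> VJ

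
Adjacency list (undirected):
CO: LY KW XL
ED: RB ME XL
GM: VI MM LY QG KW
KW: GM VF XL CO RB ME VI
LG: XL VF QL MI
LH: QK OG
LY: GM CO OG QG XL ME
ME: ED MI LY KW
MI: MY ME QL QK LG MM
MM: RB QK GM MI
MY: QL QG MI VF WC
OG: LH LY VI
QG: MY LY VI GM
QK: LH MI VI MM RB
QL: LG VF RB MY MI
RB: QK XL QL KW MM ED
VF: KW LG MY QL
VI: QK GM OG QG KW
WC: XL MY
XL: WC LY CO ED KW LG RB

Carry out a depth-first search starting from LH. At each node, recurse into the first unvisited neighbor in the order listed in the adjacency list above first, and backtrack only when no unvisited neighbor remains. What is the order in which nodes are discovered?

LH QK MI MY QL LG XL WC LY GM VI OG QG KW VF CO RB MM ED ME

Visit LH
LH → QK
QK → MI
MI → MY
MY → QL
QL → LG
LG → XL
XL → WC
XL → LY
LY → GM
GM → VI
VI → OG
VI → QG
VI → KW
KW → VF
KW → CO
KW → RB
RB → MM
RB → ED
ED → ME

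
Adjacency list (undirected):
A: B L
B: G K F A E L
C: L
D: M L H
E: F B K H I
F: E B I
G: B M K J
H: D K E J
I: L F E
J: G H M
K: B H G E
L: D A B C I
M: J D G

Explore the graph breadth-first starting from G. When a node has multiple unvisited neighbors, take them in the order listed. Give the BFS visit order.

G B M K J F A E L D H I C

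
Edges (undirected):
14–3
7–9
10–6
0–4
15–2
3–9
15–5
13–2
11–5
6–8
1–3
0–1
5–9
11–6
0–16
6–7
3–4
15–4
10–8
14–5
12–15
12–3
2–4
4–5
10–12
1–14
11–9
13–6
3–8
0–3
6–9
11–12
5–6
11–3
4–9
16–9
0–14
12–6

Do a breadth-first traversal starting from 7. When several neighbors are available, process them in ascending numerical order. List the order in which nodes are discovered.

Visit 7; enqueue 6, 9 → queue [6, 9]
Visit 6; enqueue 5, 8, 10, 11, 12, 13 → queue [9, 5, 8, 10, 11, 12, 13]
Visit 9; enqueue 3, 4, 16 → queue [5, 8, 10, 11, 12, 13, 3, 4, 16]
Visit 5; enqueue 14, 15 → queue [8, 10, 11, 12, 13, 3, 4, 16, 14, 15]
Visit 8 → queue [10, 11, 12, 13, 3, 4, 16, 14, 15]
Visit 10 → queue [11, 12, 13, 3, 4, 16, 14, 15]
Visit 11 → queue [12, 13, 3, 4, 16, 14, 15]
Visit 12 → queue [13, 3, 4, 16, 14, 15]
Visit 13; enqueue 2 → queue [3, 4, 16, 14, 15, 2]
Visit 3; enqueue 0, 1 → queue [4, 16, 14, 15, 2, 0, 1]
Visit 4 → queue [16, 14, 15, 2, 0, 1]
Visit 16 → queue [14, 15, 2, 0, 1]
Visit 14 → queue [15, 2, 0, 1]
Visit 15 → queue [2, 0, 1]
Visit 2 → queue [0, 1]
Visit 0 → queue [1]
Visit 1 → queue []

7, 6, 9, 5, 8, 10, 11, 12, 13, 3, 4, 16, 14, 15, 2, 0, 1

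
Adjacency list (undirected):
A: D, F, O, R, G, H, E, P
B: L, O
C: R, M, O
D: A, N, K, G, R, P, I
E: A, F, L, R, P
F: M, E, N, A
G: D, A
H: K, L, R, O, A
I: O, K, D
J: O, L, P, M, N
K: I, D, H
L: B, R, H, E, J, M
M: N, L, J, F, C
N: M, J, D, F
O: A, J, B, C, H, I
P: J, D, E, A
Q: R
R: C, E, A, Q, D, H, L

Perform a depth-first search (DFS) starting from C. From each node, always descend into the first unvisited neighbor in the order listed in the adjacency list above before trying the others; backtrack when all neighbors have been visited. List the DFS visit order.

C → R → E → A → D → N → M → L → B → O → J → P → H → K → I → F → G → Q

Visit C
C → R
R → E
E → A
A → D
D → N
N → M
M → L
L → B
B → O
O → J
J → P
O → H
H → K
K → I
M → F
D → G
R → Q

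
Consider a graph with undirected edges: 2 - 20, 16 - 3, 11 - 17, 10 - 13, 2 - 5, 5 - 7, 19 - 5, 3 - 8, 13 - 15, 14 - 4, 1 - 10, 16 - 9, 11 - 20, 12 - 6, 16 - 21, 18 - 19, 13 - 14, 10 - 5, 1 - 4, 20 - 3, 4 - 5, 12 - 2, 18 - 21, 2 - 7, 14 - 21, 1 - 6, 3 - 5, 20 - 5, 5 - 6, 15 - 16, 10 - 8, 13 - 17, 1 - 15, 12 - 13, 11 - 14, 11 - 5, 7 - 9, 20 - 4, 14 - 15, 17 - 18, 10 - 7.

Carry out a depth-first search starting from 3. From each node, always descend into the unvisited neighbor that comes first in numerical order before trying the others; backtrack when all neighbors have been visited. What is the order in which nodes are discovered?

Visit 3
3 → 5
5 → 2
2 → 7
7 → 9
9 → 16
16 → 15
15 → 1
1 → 4
4 → 14
14 → 11
11 → 17
17 → 13
13 → 10
10 → 8
13 → 12
12 → 6
17 → 18
18 → 19
18 → 21
11 → 20

3, 5, 2, 7, 9, 16, 15, 1, 4, 14, 11, 17, 13, 10, 8, 12, 6, 18, 19, 21, 20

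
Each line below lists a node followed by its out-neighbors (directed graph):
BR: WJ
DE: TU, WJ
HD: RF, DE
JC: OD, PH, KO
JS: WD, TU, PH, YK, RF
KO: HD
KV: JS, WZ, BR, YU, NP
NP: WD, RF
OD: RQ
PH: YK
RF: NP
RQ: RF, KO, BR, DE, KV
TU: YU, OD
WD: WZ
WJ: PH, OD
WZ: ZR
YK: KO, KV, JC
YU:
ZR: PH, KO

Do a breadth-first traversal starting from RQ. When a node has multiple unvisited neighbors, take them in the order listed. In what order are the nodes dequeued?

Visit RQ; enqueue RF, KO, BR, DE, KV → queue [RF, KO, BR, DE, KV]
Visit RF; enqueue NP → queue [KO, BR, DE, KV, NP]
Visit KO; enqueue HD → queue [BR, DE, KV, NP, HD]
Visit BR; enqueue WJ → queue [DE, KV, NP, HD, WJ]
Visit DE; enqueue TU → queue [KV, NP, HD, WJ, TU]
Visit KV; enqueue JS, WZ, YU → queue [NP, HD, WJ, TU, JS, WZ, YU]
Visit NP; enqueue WD → queue [HD, WJ, TU, JS, WZ, YU, WD]
Visit HD → queue [WJ, TU, JS, WZ, YU, WD]
Visit WJ; enqueue PH, OD → queue [TU, JS, WZ, YU, WD, PH, OD]
Visit TU → queue [JS, WZ, YU, WD, PH, OD]
Visit JS; enqueue YK → queue [WZ, YU, WD, PH, OD, YK]
Visit WZ; enqueue ZR → queue [YU, WD, PH, OD, YK, ZR]
Visit YU → queue [WD, PH, OD, YK, ZR]
Visit WD → queue [PH, OD, YK, ZR]
Visit PH → queue [OD, YK, ZR]
Visit OD → queue [YK, ZR]
Visit YK; enqueue JC → queue [ZR, JC]
Visit ZR → queue [JC]
Visit JC → queue []

RQ -> RF -> KO -> BR -> DE -> KV -> NP -> HD -> WJ -> TU -> JS -> WZ -> YU -> WD -> PH -> OD -> YK -> ZR -> JC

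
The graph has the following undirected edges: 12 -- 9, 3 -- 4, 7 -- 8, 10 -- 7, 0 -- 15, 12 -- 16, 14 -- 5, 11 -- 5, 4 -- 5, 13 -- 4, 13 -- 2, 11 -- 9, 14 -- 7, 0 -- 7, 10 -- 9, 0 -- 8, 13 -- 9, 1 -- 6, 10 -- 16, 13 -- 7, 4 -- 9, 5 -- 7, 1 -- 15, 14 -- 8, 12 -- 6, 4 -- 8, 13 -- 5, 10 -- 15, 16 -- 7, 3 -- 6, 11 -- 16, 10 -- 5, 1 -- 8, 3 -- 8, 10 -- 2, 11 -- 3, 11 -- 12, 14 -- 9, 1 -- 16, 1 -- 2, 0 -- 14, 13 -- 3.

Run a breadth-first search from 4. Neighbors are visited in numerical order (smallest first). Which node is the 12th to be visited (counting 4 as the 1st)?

0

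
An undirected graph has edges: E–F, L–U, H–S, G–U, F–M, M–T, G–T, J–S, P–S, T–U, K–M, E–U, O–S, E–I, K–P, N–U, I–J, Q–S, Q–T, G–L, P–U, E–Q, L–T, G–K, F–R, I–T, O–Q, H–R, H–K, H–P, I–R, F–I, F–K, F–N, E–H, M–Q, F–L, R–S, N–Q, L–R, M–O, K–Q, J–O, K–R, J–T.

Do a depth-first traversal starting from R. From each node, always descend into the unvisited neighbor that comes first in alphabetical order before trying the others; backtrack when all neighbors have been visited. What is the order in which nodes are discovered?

R, F, E, H, K, G, L, T, I, J, O, M, Q, N, U, P, S

Visit R
R → F
F → E
E → H
H → K
K → G
G → L
L → T
T → I
I → J
J → O
O → M
M → Q
Q → N
N → U
U → P
P → S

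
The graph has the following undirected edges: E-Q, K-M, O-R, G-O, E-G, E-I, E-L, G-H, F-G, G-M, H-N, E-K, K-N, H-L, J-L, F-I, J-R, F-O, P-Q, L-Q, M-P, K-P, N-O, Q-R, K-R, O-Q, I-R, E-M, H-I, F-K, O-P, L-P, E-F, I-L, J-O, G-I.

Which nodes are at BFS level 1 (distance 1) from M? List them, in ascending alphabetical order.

E, G, K, P

Level 0: M
Level 1: E, G, K, P
Level 2: F, H, I, L, N, O, Q, R
Level 3: J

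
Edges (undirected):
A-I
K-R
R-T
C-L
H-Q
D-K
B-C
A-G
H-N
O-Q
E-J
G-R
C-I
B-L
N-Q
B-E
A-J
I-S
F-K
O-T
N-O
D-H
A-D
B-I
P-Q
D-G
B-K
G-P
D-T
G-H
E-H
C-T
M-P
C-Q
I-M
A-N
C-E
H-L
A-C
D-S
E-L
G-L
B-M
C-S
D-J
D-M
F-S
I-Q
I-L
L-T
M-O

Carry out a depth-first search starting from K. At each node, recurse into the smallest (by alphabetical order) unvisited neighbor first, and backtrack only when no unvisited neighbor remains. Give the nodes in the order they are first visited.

K, B, C, A, D, G, H, E, J, L, I, M, O, N, Q, P, T, R, S, F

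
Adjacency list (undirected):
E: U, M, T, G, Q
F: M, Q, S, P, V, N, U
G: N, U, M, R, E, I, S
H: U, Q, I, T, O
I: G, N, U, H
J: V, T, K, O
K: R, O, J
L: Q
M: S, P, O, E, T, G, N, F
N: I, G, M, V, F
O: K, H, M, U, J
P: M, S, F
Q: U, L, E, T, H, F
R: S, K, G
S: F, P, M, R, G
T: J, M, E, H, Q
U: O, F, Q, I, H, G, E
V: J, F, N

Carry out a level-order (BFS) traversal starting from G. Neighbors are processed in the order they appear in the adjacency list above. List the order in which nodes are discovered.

G → N → U → M → R → E → I → S → V → F → O → Q → H → P → T → K → J → L

Visit G; enqueue N, U, M, R, E, I, S → queue [N, U, M, R, E, I, S]
Visit N; enqueue V, F → queue [U, M, R, E, I, S, V, F]
Visit U; enqueue O, Q, H → queue [M, R, E, I, S, V, F, O, Q, H]
Visit M; enqueue P, T → queue [R, E, I, S, V, F, O, Q, H, P, T]
Visit R; enqueue K → queue [E, I, S, V, F, O, Q, H, P, T, K]
Visit E → queue [I, S, V, F, O, Q, H, P, T, K]
Visit I → queue [S, V, F, O, Q, H, P, T, K]
Visit S → queue [V, F, O, Q, H, P, T, K]
Visit V; enqueue J → queue [F, O, Q, H, P, T, K, J]
Visit F → queue [O, Q, H, P, T, K, J]
Visit O → queue [Q, H, P, T, K, J]
Visit Q; enqueue L → queue [H, P, T, K, J, L]
Visit H → queue [P, T, K, J, L]
Visit P → queue [T, K, J, L]
Visit T → queue [K, J, L]
Visit K → queue [J, L]
Visit J → queue [L]
Visit L → queue []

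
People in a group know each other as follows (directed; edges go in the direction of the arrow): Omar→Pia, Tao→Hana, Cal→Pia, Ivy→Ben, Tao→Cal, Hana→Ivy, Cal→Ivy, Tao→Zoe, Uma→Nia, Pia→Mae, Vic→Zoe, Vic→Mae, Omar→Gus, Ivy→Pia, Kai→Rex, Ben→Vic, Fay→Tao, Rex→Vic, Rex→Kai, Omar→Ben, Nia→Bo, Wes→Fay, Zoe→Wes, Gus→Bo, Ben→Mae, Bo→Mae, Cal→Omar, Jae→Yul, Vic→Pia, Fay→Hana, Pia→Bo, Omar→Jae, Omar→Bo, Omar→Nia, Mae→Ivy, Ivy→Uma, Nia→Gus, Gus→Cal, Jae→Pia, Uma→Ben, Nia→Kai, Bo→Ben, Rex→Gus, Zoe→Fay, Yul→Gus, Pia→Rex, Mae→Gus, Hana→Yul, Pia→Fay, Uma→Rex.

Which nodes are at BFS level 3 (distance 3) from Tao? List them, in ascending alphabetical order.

Level 0: Tao
Level 1: Cal, Hana, Zoe
Level 2: Fay, Ivy, Omar, Pia, Wes, Yul
Level 3: Ben, Bo, Gus, Jae, Mae, Nia, Rex, Uma
Level 4: Kai, Vic

Ben, Bo, Gus, Jae, Mae, Nia, Rex, Uma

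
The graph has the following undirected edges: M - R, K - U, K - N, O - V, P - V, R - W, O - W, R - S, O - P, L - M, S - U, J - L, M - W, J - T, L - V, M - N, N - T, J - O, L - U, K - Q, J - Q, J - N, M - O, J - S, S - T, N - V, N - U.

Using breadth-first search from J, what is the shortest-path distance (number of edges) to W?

Level 0: J
Level 1: L, N, O, Q, S, T
Level 2: K, M, P, R, U, V, W
W first appears at level 2.

2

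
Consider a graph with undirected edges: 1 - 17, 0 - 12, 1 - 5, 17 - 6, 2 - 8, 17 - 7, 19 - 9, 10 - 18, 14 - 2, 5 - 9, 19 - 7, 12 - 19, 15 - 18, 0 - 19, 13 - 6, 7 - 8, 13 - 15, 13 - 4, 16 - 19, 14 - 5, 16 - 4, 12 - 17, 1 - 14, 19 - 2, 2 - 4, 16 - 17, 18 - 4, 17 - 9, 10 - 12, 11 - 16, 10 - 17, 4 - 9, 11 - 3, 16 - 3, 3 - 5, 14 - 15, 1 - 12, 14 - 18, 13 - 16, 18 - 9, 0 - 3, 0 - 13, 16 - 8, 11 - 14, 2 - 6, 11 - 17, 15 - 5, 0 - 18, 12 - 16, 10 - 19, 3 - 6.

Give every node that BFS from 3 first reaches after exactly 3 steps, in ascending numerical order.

7, 10

Level 0: 3
Level 1: 0, 5, 6, 11, 16
Level 2: 1, 2, 4, 8, 9, 12, 13, 14, 15, 17, 18, 19
Level 3: 7, 10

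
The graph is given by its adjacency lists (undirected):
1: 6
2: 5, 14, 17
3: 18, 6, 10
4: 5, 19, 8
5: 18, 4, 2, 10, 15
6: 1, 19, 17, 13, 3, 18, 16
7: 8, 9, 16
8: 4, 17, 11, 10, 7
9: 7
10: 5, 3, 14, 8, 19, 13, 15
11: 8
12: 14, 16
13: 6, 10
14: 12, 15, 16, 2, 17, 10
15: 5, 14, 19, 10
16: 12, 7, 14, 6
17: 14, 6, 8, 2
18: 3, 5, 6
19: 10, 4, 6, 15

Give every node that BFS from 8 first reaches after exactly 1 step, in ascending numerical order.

4, 7, 10, 11, 17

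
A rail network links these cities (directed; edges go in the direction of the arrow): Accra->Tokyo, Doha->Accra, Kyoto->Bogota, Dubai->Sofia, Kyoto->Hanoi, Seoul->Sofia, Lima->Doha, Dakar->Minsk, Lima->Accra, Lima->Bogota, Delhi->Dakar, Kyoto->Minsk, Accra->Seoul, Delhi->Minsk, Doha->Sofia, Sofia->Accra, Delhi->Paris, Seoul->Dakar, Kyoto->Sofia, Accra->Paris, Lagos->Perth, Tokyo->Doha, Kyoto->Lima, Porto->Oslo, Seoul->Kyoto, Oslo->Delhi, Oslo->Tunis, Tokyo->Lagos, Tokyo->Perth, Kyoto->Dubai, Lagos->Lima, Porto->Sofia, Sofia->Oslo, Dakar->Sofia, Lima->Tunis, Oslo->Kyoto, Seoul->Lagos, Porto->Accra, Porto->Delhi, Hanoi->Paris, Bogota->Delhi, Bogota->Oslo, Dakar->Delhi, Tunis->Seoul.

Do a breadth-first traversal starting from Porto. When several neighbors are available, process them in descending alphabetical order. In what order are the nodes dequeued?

Porto → Sofia → Oslo → Delhi → Accra → Tunis → Kyoto → Paris → Minsk → Dakar → Tokyo → Seoul → Lima → Hanoi → Dubai → Bogota → Perth → Lagos → Doha

Visit Porto; enqueue Sofia, Oslo, Delhi, Accra → queue [Sofia, Oslo, Delhi, Accra]
Visit Sofia → queue [Oslo, Delhi, Accra]
Visit Oslo; enqueue Tunis, Kyoto → queue [Delhi, Accra, Tunis, Kyoto]
Visit Delhi; enqueue Paris, Minsk, Dakar → queue [Accra, Tunis, Kyoto, Paris, Minsk, Dakar]
Visit Accra; enqueue Tokyo, Seoul → queue [Tunis, Kyoto, Paris, Minsk, Dakar, Tokyo, Seoul]
Visit Tunis → queue [Kyoto, Paris, Minsk, Dakar, Tokyo, Seoul]
Visit Kyoto; enqueue Lima, Hanoi, Dubai, Bogota → queue [Paris, Minsk, Dakar, Tokyo, Seoul, Lima, Hanoi, Dubai, Bogota]
Visit Paris → queue [Minsk, Dakar, Tokyo, Seoul, Lima, Hanoi, Dubai, Bogota]
Visit Minsk → queue [Dakar, Tokyo, Seoul, Lima, Hanoi, Dubai, Bogota]
Visit Dakar → queue [Tokyo, Seoul, Lima, Hanoi, Dubai, Bogota]
Visit Tokyo; enqueue Perth, Lagos, Doha → queue [Seoul, Lima, Hanoi, Dubai, Bogota, Perth, Lagos, Doha]
Visit Seoul → queue [Lima, Hanoi, Dubai, Bogota, Perth, Lagos, Doha]
Visit Lima → queue [Hanoi, Dubai, Bogota, Perth, Lagos, Doha]
Visit Hanoi → queue [Dubai, Bogota, Perth, Lagos, Doha]
Visit Dubai → queue [Bogota, Perth, Lagos, Doha]
Visit Bogota → queue [Perth, Lagos, Doha]
Visit Perth → queue [Lagos, Doha]
Visit Lagos → queue [Doha]
Visit Doha → queue []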